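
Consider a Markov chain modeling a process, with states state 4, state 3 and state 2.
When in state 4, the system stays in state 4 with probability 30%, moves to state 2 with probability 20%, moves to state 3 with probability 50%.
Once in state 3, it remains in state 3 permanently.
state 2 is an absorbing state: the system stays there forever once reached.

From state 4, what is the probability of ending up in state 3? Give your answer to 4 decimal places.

Let h(s) be the probability of absorption at state 3 starting from transient state s. Then h(state 3) = 1 and h(state 2) = 0. By first-step analysis:
h(state 4) = 0.3·h(state 4) + 0.5·1 + 0.2·0
Solving: h(state 4) = 0.7143.
Starting from state 4, the probability is 0.7143.

0.7143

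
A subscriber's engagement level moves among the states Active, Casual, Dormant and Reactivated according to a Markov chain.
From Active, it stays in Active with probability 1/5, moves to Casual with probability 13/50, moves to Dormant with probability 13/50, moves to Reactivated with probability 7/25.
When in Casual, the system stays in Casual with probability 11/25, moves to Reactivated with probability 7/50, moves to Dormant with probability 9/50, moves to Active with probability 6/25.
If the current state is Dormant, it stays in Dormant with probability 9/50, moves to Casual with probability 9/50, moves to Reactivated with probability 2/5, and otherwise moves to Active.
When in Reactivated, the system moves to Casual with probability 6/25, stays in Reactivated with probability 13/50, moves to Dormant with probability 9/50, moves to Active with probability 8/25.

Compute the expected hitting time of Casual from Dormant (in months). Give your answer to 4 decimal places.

Let t(s) be the expected number of months to first reach Casual from state s, with t(Casual) = 0. Conditioning on the first month:
t(Active) = 1 + 0.2·t(Active) + 0.26·t(Dormant) + 0.28·t(Reactivated)
t(Dormant) = 1 + 0.24·t(Active) + 0.18·t(Dormant) + 0.4·t(Reactivated)
t(Reactivated) = 1 + 0.32·t(Active) + 0.18·t(Dormant) + 0.26·t(Reactivated)
Solving: t(Active) = 4.2281, t(Dormant) = 4.5477, t(Reactivated) = 4.2859.
Expected months from Dormant to Casual: 4.5477.

4.5477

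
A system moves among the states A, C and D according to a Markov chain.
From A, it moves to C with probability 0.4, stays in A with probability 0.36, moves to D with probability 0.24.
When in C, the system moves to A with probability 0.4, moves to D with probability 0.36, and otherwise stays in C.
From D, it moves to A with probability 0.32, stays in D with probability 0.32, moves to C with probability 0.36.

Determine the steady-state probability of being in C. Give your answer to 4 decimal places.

Let the stationary distribution be π with π = πP and π_1 + π_2 + π_3 = 1.
π_1 = 0.36·π_1 + 0.4·π_2 + 0.32·π_3
π_2 = 0.4·π_1 + 0.24·π_2 + 0.36·π_3
Solving with the normalization constraint gives π = (0.3612, 0.3343, 0.3045).
So the stationary probability of C is 0.3343.

0.3343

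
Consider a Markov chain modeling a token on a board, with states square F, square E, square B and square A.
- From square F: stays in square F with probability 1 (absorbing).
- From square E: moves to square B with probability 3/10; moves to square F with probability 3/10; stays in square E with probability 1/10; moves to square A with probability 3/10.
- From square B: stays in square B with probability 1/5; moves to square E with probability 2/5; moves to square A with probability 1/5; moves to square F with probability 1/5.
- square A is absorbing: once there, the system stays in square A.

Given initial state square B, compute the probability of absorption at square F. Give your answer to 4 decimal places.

Let h(s) be the probability of absorption at square F starting from transient state s. Then h(square F) = 1 and h(square A) = 0. By first-step analysis:
h(square E) = 0.3·1 + 0.1·h(square E) + 0.3·h(square B) + 0.3·0
h(square B) = 0.2·1 + 0.4·h(square E) + 0.2·h(square B) + 0.2·0
Solving: h(square E) = 0.5000, h(square B) = 0.5000.
Starting from square B, the probability is 0.5000.

0.5000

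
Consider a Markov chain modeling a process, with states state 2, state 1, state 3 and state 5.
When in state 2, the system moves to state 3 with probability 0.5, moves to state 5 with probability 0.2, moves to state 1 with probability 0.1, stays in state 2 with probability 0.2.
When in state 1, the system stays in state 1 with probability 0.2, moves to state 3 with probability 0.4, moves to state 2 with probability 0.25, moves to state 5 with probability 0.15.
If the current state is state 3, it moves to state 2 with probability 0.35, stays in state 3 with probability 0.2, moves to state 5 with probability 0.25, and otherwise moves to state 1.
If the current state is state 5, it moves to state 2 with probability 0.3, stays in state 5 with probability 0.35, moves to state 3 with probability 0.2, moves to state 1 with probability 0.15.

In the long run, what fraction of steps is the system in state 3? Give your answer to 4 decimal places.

Let the stationary distribution be π with π = πP and π_1 + π_2 + π_3 + π_4 = 1.
π_1 = 0.2·π_1 + 0.25·π_2 + 0.35·π_3 + 0.3·π_4
π_2 = 0.1·π_1 + 0.2·π_2 + 0.2·π_3 + 0.15·π_4
π_3 = 0.5·π_1 + 0.4·π_2 + 0.2·π_3 + 0.2·π_4
Solving with the normalization constraint gives π = (0.2798, 0.1598, 0.3159, 0.2445).
So the stationary probability of state 3 is 0.3159.

0.3159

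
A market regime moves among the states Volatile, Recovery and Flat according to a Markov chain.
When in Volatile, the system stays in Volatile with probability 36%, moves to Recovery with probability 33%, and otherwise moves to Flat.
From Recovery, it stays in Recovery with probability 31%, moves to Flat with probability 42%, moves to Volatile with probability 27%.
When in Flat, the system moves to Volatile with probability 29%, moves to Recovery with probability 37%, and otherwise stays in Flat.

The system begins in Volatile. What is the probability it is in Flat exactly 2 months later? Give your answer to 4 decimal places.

Sum over the intermediate state after 1 month:
P = P(Volatile→Volatile)·P(Volatile→Flat) + P(Volatile→Recovery)·P(Recovery→Flat) + P(Volatile→Flat)·P(Flat→Flat)
  = 0.36×0.31 + 0.33×0.42 + 0.31×0.34
  = 0.1116 + 0.1386 + 0.1054 = 0.3556

0.3556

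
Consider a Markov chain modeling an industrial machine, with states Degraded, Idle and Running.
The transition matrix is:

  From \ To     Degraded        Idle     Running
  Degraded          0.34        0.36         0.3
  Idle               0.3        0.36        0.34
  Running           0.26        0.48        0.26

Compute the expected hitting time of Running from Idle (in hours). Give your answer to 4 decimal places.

Let t(s) be the expected number of hours to first reach Running from state s, with t(Running) = 0. Conditioning on the first hour:
t(Degraded) = 1 + 0.34·t(Degraded) + 0.36·t(Idle)
t(Idle) = 1 + 0.3·t(Degraded) + 0.36·t(Idle)
Solving: t(Degraded) = 3.1807, t(Idle) = 3.0534.
Expected hours from Idle to Running: 3.0534.

3.0534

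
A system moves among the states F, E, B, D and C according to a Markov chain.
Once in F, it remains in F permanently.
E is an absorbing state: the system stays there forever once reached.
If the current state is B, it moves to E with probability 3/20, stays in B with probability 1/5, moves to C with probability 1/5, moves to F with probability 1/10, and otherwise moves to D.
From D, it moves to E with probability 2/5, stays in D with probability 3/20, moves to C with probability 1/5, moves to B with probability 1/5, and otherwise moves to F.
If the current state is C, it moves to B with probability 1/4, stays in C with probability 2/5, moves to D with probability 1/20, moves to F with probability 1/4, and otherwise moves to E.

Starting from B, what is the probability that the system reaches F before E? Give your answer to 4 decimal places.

Let h(s) be the probability of absorption at F starting from transient state s. Then h(F) = 1 and h(E) = 0. By first-step analysis:
h(B) = 0.1·1 + 0.15·0 + 0.2·h(B) + 0.35·h(D) + 0.2·h(C)
h(D) = 0.05·1 + 0.4·0 + 0.2·h(B) + 0.15·h(D) + 0.2·h(C)
h(C) = 0.25·1 + 0.05·0 + 0.25·h(B) + 0.05·h(D) + 0.4·h(C)
Solving: h(B) = 0.4088, h(D) = 0.2990, h(C) = 0.6119.
Starting from B, the probability is 0.4088.

0.4088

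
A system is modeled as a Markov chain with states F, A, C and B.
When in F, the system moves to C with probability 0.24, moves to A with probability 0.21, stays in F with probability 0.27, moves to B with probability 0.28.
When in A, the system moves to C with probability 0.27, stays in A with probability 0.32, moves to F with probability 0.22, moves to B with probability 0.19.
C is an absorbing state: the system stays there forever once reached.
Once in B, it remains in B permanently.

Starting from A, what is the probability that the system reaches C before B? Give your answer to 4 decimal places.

Let h(s) be the probability of absorption at C starting from transient state s. Then h(C) = 1 and h(B) = 0. By first-step analysis:
h(F) = 0.27·h(F) + 0.21·h(A) + 0.24·1 + 0.28·0
h(A) = 0.22·h(F) + 0.32·h(A) + 0.27·1 + 0.19·0
Solving: h(F) = 0.4884, h(A) = 0.5551.
Starting from A, the probability is 0.5551.

0.5551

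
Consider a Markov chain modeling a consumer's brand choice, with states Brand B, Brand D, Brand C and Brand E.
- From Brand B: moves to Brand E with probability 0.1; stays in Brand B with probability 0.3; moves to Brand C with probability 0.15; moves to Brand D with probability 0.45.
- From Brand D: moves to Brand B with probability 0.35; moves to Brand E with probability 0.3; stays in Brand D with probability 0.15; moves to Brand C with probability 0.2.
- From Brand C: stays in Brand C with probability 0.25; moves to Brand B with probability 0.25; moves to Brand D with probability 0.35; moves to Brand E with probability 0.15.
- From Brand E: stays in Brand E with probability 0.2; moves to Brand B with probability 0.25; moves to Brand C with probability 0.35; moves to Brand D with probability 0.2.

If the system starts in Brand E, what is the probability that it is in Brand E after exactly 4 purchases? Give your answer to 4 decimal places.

Propagate the distribution vector 4 purchases from Brand E.
After 0 purchases: (0.0000, 0.0000, 0.0000, 1.0000)
After 1 purchase: (0.2500, 0.2000, 0.3500, 0.2000)
After 2 purchases: (0.2825, 0.3050, 0.2350, 0.1775)
After 3 purchases: (0.2946, 0.2906, 0.2243, 0.1905)
After 4 purchases: (0.2938, 0.2928, 0.2251, 0.1884)
P(in Brand E after 4 purchases) = 0.1884

0.1884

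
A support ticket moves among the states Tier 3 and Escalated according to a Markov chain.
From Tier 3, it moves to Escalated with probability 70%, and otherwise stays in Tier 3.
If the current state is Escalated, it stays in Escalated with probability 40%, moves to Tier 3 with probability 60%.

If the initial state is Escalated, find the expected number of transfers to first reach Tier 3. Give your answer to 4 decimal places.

Let t(s) be the expected number of transfers to first reach Tier 3 from state s, with t(Tier 3) = 0. Conditioning on the first transfer:
t(Escalated) = 1 + 0.4·t(Escalated)
Solving: t(Escalated) = 1.6667.
Expected transfers from Escalated to Tier 3: 1.6667.

1.6667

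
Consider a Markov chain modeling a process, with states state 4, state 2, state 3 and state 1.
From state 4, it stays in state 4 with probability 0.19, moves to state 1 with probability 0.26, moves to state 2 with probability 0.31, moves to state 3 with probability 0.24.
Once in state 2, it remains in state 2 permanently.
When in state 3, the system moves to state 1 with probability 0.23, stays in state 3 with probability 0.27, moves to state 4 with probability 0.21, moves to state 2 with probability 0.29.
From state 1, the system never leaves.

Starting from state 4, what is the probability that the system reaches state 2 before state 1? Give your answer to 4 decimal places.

Let h(s) be the probability of absorption at state 2 starting from transient state s. Then h(state 2) = 1 and h(state 1) = 0. By first-step analysis:
h(state 4) = 0.19·h(state 4) + 0.31·1 + 0.24·h(state 3) + 0.26·0
h(state 3) = 0.21·h(state 4) + 0.29·1 + 0.27·h(state 3) + 0.23·0
Solving: h(state 4) = 0.5471, h(state 3) = 0.5546.
Starting from state 4, the probability is 0.5471.

0.5471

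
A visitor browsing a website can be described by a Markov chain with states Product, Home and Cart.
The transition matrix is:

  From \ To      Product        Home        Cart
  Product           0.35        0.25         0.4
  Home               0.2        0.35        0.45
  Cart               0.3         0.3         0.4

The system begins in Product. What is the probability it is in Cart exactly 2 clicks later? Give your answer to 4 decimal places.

Sum over the intermediate state after 1 click:
P = P(Product→Product)·P(Product→Cart) + P(Product→Home)·P(Home→Cart) + P(Product→Cart)·P(Cart→Cart)
  = 0.35×0.4 + 0.25×0.45 + 0.4×0.4
  = 0.1400 + 0.1125 + 0.1600 = 0.4125

0.4125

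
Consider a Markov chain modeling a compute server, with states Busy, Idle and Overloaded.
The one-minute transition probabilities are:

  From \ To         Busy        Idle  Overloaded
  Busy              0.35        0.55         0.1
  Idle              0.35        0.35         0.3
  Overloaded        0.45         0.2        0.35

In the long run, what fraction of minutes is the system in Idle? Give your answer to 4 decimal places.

Let the stationary distribution be π with π = πP and π_1 + π_2 + π_3 = 1.
π_1 = 0.35·π_1 + 0.35·π_2 + 0.45·π_3
π_2 = 0.55·π_1 + 0.35·π_2 + 0.2·π_3
Solving with the normalization constraint gives π = (0.3737, 0.3892, 0.2371).
So the stationary probability of Idle is 0.3892.

0.3892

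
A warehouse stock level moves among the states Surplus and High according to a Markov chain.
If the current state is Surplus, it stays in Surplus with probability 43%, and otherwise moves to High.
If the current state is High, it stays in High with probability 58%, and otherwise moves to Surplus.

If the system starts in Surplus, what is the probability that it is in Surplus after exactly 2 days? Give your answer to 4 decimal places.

0.4243

Sum over the intermediate state after 1 day:
P = P(Surplus→Surplus)·P(Surplus→Surplus) + P(Surplus→High)·P(High→Surplus)
  = 0.43×0.43 + 0.57×0.42
  = 0.1849 + 0.2394 = 0.4243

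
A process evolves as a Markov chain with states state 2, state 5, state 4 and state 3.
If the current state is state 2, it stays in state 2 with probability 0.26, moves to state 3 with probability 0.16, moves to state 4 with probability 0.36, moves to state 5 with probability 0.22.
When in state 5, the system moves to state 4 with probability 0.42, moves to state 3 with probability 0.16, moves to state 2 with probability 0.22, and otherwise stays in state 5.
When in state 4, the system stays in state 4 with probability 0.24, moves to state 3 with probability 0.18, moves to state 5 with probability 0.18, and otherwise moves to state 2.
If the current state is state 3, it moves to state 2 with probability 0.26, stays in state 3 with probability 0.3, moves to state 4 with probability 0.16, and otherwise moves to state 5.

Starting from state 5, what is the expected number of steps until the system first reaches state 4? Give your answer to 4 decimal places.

2.7979

Let t(s) be the expected number of steps to first reach state 4 from state s, with t(state 4) = 0. Conditioning on the first step:
t(state 2) = 1 + 0.26·t(state 2) + 0.22·t(state 5) + 0.16·t(state 3)
t(state 5) = 1 + 0.22·t(state 2) + 0.2·t(state 5) + 0.16·t(state 3)
t(state 3) = 1 + 0.26·t(state 2) + 0.28·t(state 5) + 0.3·t(state 3)
Solving: t(state 2) = 2.9728, t(state 5) = 2.7979, t(state 3) = 3.6519.
Expected steps from state 5 to state 4: 2.7979.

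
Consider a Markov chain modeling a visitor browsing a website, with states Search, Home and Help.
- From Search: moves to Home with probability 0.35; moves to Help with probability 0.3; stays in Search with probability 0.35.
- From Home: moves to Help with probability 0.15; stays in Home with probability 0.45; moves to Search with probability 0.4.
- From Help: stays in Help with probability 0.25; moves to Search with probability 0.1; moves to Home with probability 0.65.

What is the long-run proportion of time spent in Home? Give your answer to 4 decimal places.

Let the stationary distribution be π with π = πP and π_1 + π_2 + π_3 = 1.
π_1 = 0.35·π_1 + 0.4·π_2 + 0.1·π_3
π_2 = 0.35·π_1 + 0.45·π_2 + 0.65·π_3
Solving with the normalization constraint gives π = (0.3182, 0.4621, 0.2197).
So the stationary probability of Home is 0.4621.

0.4621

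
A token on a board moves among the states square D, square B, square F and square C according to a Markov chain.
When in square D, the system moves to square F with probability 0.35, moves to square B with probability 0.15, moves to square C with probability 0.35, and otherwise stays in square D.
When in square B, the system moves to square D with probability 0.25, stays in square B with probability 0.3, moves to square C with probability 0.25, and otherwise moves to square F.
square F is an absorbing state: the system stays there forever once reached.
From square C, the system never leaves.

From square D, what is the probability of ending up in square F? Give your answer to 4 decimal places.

0.4933

Let h(s) be the probability of absorption at square F starting from transient state s. Then h(square F) = 1 and h(square C) = 0. By first-step analysis:
h(square D) = 0.15·h(square D) + 0.15·h(square B) + 0.35·1 + 0.35·0
h(square B) = 0.25·h(square D) + 0.3·h(square B) + 0.2·1 + 0.25·0
Solving: h(square D) = 0.4933, h(square B) = 0.4619.
Starting from square D, the probability is 0.4933.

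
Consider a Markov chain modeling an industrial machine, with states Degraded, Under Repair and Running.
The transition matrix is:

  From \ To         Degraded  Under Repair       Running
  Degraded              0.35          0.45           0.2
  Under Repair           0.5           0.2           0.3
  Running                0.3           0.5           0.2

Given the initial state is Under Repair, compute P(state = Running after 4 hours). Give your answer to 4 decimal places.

Propagate the distribution vector 4 hours from Under Repair.
After 0 hours: (0.0000, 1.0000, 0.0000)
After 1 hour: (0.5000, 0.2000, 0.3000)
After 2 hours: (0.3650, 0.4150, 0.2200)
After 3 hours: (0.4013, 0.3573, 0.2415)
After 4 hours: (0.3915, 0.3728, 0.2357)
P(in Running after 4 hours) = 0.2357

0.2357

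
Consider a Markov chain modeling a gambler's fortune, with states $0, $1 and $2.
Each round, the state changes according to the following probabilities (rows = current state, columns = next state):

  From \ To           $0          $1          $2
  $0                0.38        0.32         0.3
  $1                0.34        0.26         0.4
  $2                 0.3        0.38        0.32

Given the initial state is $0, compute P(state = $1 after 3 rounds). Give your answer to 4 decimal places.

0.3212

Propagate the distribution vector 3 rounds from $0.
After 0 rounds: (1.0000, 0.0000, 0.0000)
After 1 round: (0.3800, 0.3200, 0.3000)
After 2 rounds: (0.3432, 0.3188, 0.3380)
After 3 rounds: (0.3402, 0.3212, 0.3386)
P(in $1 after 3 rounds) = 0.3212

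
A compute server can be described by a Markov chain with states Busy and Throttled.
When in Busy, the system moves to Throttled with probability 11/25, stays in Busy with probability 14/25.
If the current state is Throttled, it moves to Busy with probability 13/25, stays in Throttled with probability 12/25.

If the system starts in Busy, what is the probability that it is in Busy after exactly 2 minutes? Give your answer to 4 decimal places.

0.5424

Sum over the intermediate state after 1 minute:
P = P(Busy→Busy)·P(Busy→Busy) + P(Busy→Throttled)·P(Throttled→Busy)
  = 0.56×0.56 + 0.44×0.52
  = 0.3136 + 0.2288 = 0.5424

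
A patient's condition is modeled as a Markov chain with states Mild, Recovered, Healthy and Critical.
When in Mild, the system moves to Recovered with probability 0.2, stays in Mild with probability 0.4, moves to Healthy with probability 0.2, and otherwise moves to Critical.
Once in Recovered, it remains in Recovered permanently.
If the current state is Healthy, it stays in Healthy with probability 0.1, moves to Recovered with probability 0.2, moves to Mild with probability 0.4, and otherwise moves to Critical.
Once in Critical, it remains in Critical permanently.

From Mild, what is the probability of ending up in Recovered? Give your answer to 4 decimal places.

0.4783

Let h(s) be the probability of absorption at Recovered starting from transient state s. Then h(Recovered) = 1 and h(Critical) = 0. By first-step analysis:
h(Mild) = 0.4·h(Mild) + 0.2·1 + 0.2·h(Healthy) + 0.2·0
h(Healthy) = 0.4·h(Mild) + 0.2·1 + 0.1·h(Healthy) + 0.3·0
Solving: h(Mild) = 0.4783, h(Healthy) = 0.4348.
Starting from Mild, the probability is 0.4783.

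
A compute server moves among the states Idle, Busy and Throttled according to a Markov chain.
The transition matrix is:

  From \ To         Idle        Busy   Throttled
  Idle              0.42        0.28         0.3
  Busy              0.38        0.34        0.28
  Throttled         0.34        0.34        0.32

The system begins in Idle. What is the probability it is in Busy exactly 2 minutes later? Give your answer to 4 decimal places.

0.3148

Sum over the intermediate state after 1 minute:
P = P(Idle→Idle)·P(Idle→Busy) + P(Idle→Busy)·P(Busy→Busy) + P(Idle→Throttled)·P(Throttled→Busy)
  = 0.42×0.28 + 0.28×0.34 + 0.3×0.34
  = 0.1176 + 0.0952 + 0.1020 = 0.3148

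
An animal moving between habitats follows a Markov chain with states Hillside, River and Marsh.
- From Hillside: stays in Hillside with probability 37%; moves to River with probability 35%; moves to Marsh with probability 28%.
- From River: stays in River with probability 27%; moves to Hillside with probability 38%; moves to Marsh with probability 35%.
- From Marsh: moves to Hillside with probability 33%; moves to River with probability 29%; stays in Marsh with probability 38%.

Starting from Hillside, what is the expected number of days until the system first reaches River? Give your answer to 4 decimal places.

Let t(s) be the expected number of days to first reach River from state s, with t(River) = 0. Conditioning on the first day:
t(Hillside) = 1 + 0.37·t(Hillside) + 0.28·t(Marsh)
t(Marsh) = 1 + 0.33·t(Hillside) + 0.38·t(Marsh)
Solving: t(Hillside) = 3.0181, t(Marsh) = 3.2193.
Expected days from Hillside to River: 3.0181.

3.0181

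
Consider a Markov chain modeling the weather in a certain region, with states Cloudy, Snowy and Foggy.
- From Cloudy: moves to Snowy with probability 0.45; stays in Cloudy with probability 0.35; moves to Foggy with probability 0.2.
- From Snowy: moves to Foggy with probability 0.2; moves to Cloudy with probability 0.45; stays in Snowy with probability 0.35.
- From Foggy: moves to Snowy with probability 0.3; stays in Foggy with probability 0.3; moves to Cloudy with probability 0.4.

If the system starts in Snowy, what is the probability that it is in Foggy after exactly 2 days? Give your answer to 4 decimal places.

Sum over the intermediate state after 1 day:
P = P(Snowy→Cloudy)·P(Cloudy→Foggy) + P(Snowy→Snowy)·P(Snowy→Foggy) + P(Snowy→Foggy)·P(Foggy→Foggy)
  = 0.45×0.2 + 0.35×0.2 + 0.2×0.3
  = 0.0900 + 0.0700 + 0.0600 = 0.2200

0.2200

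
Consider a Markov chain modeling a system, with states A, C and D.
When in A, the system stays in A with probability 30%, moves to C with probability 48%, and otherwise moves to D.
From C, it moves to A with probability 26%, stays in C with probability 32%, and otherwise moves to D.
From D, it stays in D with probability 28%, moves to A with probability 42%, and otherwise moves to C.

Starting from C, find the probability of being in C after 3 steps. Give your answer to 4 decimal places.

Propagate the distribution vector 3 steps from C.
After 0 steps: (0.0000, 1.0000, 0.0000)
After 1 step: (0.2600, 0.3200, 0.4200)
After 2 steps: (0.3376, 0.3532, 0.3092)
After 3 steps: (0.3230, 0.3678, 0.3092)
P(in C after 3 steps) = 0.3678

0.3678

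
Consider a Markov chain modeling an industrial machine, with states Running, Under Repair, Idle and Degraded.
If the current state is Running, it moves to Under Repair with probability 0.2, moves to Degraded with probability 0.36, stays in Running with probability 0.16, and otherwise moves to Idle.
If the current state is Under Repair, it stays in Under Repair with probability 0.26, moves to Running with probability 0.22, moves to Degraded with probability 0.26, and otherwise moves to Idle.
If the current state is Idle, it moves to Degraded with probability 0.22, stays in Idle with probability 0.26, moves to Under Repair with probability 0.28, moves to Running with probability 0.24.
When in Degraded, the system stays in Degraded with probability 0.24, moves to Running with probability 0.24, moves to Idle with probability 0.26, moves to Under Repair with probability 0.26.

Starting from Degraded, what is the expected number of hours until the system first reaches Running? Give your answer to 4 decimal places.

Let t(s) be the expected number of hours to first reach Running from state s, with t(Running) = 0. Conditioning on the first hour:
t(Under Repair) = 1 + 0.26·t(Under Repair) + 0.26·t(Idle) + 0.26·t(Degraded)
t(Idle) = 1 + 0.28·t(Under Repair) + 0.26·t(Idle) + 0.22·t(Degraded)
t(Degraded) = 1 + 0.26·t(Under Repair) + 0.26·t(Idle) + 0.24·t(Degraded)
Solving: t(Under Repair) = 4.3460, t(Idle) = 4.2625, t(Degraded) = 4.2608.
Expected hours from Degraded to Running: 4.2608.

4.2608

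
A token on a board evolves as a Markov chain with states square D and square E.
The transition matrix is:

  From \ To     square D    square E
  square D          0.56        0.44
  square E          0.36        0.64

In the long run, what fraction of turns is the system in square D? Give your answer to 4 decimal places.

Let the stationary distribution be π with π = πP and π_1 + π_2 = 1.
π_1 = 0.56·π_1 + 0.36·π_2
Solving with the normalization constraint gives π = (0.4500, 0.5500).
So the stationary probability of square D is 0.4500.

0.4500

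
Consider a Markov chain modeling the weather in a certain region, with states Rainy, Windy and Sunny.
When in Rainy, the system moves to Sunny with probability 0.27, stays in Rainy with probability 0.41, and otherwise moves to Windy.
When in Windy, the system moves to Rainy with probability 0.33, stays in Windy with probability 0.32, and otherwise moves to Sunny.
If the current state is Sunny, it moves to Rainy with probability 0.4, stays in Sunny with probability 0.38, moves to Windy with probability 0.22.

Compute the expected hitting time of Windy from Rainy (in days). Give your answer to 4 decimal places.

3.4523

Let t(s) be the expected number of days to first reach Windy from state s, with t(Windy) = 0. Conditioning on the first day:
t(Rainy) = 1 + 0.41·t(Rainy) + 0.27·t(Sunny)
t(Sunny) = 1 + 0.4·t(Rainy) + 0.38·t(Sunny)
Solving: t(Rainy) = 3.4523, t(Sunny) = 3.8402.
Expected days from Rainy to Windy: 3.4523.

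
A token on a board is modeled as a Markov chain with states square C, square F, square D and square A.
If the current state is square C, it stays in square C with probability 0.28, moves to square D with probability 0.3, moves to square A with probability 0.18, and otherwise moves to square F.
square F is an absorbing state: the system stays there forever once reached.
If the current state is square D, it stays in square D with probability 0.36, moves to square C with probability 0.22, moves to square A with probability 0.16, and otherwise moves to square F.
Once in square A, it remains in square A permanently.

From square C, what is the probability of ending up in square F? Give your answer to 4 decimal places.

0.5866

Let h(s) be the probability of absorption at square F starting from transient state s. Then h(square F) = 1 and h(square A) = 0. By first-step analysis:
h(square C) = 0.28·h(square C) + 0.24·1 + 0.3·h(square D) + 0.18·0
h(square D) = 0.22·h(square C) + 0.26·1 + 0.36·h(square D) + 0.16·0
Solving: h(square C) = 0.5866, h(square D) = 0.6079.
Starting from square C, the probability is 0.5866.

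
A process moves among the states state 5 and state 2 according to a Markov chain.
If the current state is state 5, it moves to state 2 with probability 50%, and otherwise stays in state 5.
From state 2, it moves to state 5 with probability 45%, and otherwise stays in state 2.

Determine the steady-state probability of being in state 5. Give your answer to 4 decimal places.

Let the stationary distribution be π with π = πP and π_1 + π_2 = 1.
π_1 = 0.5·π_1 + 0.45·π_2
Solving with the normalization constraint gives π = (0.4737, 0.5263).
So the stationary probability of state 5 is 0.4737.

0.4737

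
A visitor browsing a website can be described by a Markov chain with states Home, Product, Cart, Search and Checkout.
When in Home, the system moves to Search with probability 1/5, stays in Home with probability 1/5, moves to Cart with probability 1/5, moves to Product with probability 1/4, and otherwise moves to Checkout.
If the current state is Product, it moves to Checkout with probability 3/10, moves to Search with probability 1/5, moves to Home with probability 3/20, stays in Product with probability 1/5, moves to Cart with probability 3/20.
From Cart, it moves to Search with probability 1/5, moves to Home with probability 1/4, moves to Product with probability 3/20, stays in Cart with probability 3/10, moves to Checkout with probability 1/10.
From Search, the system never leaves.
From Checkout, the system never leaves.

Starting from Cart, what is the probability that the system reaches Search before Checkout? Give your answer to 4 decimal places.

0.5759

Let h(s) be the probability of absorption at Search starting from transient state s. Then h(Search) = 1 and h(Checkout) = 0. By first-step analysis:
h(Home) = 0.2·h(Home) + 0.25·h(Product) + 0.2·h(Cart) + 0.2·1 + 0.15·0
h(Product) = 0.15·h(Home) + 0.2·h(Product) + 0.15·h(Cart) + 0.2·1 + 0.3·0
h(Cart) = 0.25·h(Home) + 0.15·h(Product) + 0.3·h(Cart) + 0.2·1 + 0.1·0
Solving: h(Home) = 0.5373, h(Product) = 0.4587, h(Cart) = 0.5759.
Starting from Cart, the probability is 0.5759.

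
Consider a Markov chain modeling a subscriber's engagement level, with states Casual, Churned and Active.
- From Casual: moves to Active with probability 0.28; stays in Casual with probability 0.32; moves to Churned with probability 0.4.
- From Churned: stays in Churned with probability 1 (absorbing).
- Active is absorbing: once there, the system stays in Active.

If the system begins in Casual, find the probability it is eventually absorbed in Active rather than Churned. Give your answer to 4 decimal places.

Let h(s) be the probability of absorption at Active starting from transient state s. Then h(Active) = 1 and h(Churned) = 0. By first-step analysis:
h(Casual) = 0.32·h(Casual) + 0.4·0 + 0.28·1
Solving: h(Casual) = 0.4118.
Starting from Casual, the probability is 0.4118.

0.4118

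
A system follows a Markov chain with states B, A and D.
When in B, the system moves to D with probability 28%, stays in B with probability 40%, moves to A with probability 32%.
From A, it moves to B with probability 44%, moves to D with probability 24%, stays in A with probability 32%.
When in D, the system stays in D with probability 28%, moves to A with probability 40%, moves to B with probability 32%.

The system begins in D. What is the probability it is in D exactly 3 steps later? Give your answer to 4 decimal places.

Propagate the distribution vector 3 steps from D.
After 0 steps: (0.0000, 0.0000, 1.0000)
After 1 step: (0.3200, 0.4000, 0.2800)
After 2 steps: (0.3936, 0.3424, 0.2640)
After 3 steps: (0.3926, 0.3411, 0.2663)
P(in D after 3 steps) = 0.2663

0.2663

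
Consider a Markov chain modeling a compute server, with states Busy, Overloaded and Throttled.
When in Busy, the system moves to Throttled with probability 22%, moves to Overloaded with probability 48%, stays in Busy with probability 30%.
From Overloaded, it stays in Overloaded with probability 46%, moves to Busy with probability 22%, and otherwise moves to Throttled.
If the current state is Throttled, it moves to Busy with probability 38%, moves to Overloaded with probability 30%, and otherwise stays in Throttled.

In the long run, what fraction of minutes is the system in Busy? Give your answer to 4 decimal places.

0.2897

Let the stationary distribution be π with π = πP and π_1 + π_2 + π_3 = 1.
π_1 = 0.3·π_1 + 0.22·π_2 + 0.38·π_3
π_2 = 0.48·π_1 + 0.46·π_2 + 0.3·π_3
Solving with the normalization constraint gives π = (0.2897, 0.4192, 0.2910).
So the stationary probability of Busy is 0.2897.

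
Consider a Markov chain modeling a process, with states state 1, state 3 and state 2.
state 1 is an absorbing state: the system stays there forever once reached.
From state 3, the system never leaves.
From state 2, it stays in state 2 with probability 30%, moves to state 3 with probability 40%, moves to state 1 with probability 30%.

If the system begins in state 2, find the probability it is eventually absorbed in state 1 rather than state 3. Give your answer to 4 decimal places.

Let h(s) be the probability of absorption at state 1 starting from transient state s. Then h(state 1) = 1 and h(state 3) = 0. By first-step analysis:
h(state 2) = 0.3·1 + 0.4·0 + 0.3·h(state 2)
Solving: h(state 2) = 0.4286.
Starting from state 2, the probability is 0.4286.

0.4286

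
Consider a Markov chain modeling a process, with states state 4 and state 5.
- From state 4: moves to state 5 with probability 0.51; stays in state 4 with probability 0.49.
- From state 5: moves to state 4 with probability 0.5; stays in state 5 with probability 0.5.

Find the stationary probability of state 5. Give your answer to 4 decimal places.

0.5050

Let the stationary distribution be π with π = πP and π_1 + π_2 = 1.
π_1 = 0.49·π_1 + 0.5·π_2
Solving with the normalization constraint gives π = (0.4950, 0.5050).
So the stationary probability of state 5 is 0.5050.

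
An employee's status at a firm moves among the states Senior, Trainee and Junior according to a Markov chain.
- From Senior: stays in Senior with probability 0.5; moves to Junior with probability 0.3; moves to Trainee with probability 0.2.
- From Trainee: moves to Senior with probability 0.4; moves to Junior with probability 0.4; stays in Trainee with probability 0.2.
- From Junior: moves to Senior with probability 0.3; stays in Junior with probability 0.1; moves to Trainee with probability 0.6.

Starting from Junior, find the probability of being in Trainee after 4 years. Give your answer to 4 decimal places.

0.3024

Propagate the distribution vector 4 years from Junior.
After 0 years: (0.0000, 0.0000, 1.0000)
After 1 year: (0.3000, 0.6000, 0.1000)
After 2 years: (0.4200, 0.2400, 0.3400)
After 3 years: (0.4080, 0.3360, 0.2560)
After 4 years: (0.4152, 0.3024, 0.2824)
P(in Trainee after 4 years) = 0.3024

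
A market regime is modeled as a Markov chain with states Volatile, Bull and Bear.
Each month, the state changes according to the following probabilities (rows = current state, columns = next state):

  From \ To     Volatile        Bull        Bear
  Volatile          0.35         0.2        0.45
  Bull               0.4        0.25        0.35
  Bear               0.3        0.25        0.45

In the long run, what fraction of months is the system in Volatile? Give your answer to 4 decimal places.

Let the stationary distribution be π with π = πP and π_1 + π_2 + π_3 = 1.
π_1 = 0.35·π_1 + 0.4·π_2 + 0.3·π_3
π_2 = 0.2·π_1 + 0.25·π_2 + 0.25·π_3
Solving with the normalization constraint gives π = (0.3403, 0.2330, 0.4267).
So the stationary probability of Volatile is 0.3403.

0.3403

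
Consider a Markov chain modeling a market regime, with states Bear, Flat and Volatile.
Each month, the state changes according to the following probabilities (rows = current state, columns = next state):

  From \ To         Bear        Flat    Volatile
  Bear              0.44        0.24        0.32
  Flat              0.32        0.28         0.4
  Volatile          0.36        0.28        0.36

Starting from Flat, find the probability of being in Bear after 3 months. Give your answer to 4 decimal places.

Propagate the distribution vector 3 months from Flat.
After 0 months: (0.0000, 1.0000, 0.0000)
After 1 month: (0.3200, 0.2800, 0.4000)
After 2 months: (0.3744, 0.2672, 0.3584)
After 3 months: (0.3793, 0.2650, 0.3557)
P(in Bear after 3 months) = 0.3793

0.3793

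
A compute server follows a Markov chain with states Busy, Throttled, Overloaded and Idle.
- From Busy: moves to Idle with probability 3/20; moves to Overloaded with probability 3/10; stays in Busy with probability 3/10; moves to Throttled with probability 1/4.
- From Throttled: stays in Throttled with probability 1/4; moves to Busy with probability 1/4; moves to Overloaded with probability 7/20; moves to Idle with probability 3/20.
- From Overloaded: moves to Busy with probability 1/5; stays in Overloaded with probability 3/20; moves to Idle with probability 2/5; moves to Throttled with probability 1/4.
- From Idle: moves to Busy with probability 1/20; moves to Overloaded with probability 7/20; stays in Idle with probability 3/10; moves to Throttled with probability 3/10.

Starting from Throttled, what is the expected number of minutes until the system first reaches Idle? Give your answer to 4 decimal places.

Let t(s) be the expected number of minutes to first reach Idle from state s, with t(Idle) = 0. Conditioning on the first minute:
t(Busy) = 1 + 0.3·t(Busy) + 0.25·t(Throttled) + 0.3·t(Overloaded)
t(Throttled) = 1 + 0.25·t(Busy) + 0.25·t(Throttled) + 0.35·t(Overloaded)
t(Overloaded) = 1 + 0.2·t(Busy) + 0.25·t(Throttled) + 0.15·t(Overloaded)
Solving: t(Busy) = 4.5885, t(Throttled) = 4.5387, t(Overloaded) = 3.5910.
Expected minutes from Throttled to Idle: 4.5387.

4.5387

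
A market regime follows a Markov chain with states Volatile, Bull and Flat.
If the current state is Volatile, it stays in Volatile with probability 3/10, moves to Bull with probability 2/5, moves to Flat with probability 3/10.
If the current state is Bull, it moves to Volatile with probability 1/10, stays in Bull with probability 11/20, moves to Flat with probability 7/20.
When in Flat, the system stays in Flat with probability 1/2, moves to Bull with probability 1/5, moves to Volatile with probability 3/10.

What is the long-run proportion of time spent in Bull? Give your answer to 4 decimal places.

Let the stationary distribution be π with π = πP and π_1 + π_2 + π_3 = 1.
π_1 = 0.3·π_1 + 0.1·π_2 + 0.3·π_3
π_2 = 0.4·π_1 + 0.55·π_2 + 0.2·π_3
Solving with the normalization constraint gives π = (0.2246, 0.3768, 0.3986).
So the stationary probability of Bull is 0.3768.

0.3768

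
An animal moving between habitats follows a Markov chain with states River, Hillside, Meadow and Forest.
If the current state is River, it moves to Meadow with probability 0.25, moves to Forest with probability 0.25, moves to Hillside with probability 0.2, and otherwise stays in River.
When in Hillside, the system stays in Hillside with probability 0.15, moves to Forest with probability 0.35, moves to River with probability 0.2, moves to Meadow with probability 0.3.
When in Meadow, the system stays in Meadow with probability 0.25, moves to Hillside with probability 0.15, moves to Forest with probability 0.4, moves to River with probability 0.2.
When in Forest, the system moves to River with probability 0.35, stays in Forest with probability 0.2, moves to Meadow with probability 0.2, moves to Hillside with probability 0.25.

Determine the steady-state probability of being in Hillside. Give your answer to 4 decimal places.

Let the stationary distribution be π with π = πP and π_1 + π_2 + π_3 + π_4 = 1.
π_1 = 0.3·π_1 + 0.2·π_2 + 0.2·π_3 + 0.35·π_4
π_2 = 0.2·π_1 + 0.15·π_2 + 0.15·π_3 + 0.25·π_4
π_3 = 0.25·π_1 + 0.3·π_2 + 0.25·π_3 + 0.2·π_4
Solving with the normalization constraint gives π = (0.2708, 0.1927, 0.2451, 0.2915).
So the stationary probability of Hillside is 0.1927.

0.1927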